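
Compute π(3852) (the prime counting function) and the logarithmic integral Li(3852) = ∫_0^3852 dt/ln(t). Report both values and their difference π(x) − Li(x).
π(3852) = 534;  Li(3852) ≈ 547.48;  π(x) − Li(x) ≈ -13.48.

Direct count of primes ≤ 3852 gives π(3852) = 534. Numerical evaluation of the logarithmic integral gives Li(3852) ≈ 547.48. The difference π(x) − Li(x) ≈ -13.48 is typically negative for small/moderate x (Li(x) overestimates), though Littlewood's theorem shows this sign changes infinitely often.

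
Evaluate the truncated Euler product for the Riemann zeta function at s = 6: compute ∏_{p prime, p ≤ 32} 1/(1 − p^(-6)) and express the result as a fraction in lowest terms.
∏ = 21845630847366461901783214359247811231609675/21473219492121468455585352466296495056879616

The primes p ≤ 32 are [2, 3, 5, 7, 11, 13, 17, 19, 23, 29, 31]. For each prime, (1 − 1/p^6)^(-1) = p^6 / (p^6 − 1). The product is (1 − 1/2^6)^(-1), (1 − 1/3^6)^(-1), (1 − 1/5^6)^(-1), (1 − 1/7^6)^(-1), (1 − 1/11^6)^(-1), (1 − 1/13^6)^(-1), (1 − 1/17^6)^(-1), (1 − 1/19^6)^(-1), (1 − 1/23^6)^(-1), (1 − 1/29^6)^(-1), (1 − 1/31^6)^(-1) = ∏ p^6 / (p^6 − 1) = 21845630847366461901783214359247811231609675/21473219492121468455585352466296495056879616.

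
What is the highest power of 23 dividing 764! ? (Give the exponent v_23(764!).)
v_23(764!) = 34

Legendre's formula: v_p(n!) = Σ_{k ≥ 1} ⌊n / p^k⌋. For p = 23, n = 764, the terms are:
  ⌊764/23^1⌋ = ⌊764/23⌋ = 33
  ⌊764/23^2⌋ = ⌊764/529⌋ = 1
(the next term ⌊764/23^3⌋ = 0, terminating the sum). Summing: v_23(764!) = 33 + 1 = 34.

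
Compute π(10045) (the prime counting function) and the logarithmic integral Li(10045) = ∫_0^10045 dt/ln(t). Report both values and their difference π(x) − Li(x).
π(10045) = 1233;  Li(10045) ≈ 1251.02;  π(x) − Li(x) ≈ -18.02.

Direct count of primes ≤ 10045 gives π(10045) = 1233. Numerical evaluation of the logarithmic integral gives Li(10045) ≈ 1251.02. The difference π(x) − Li(x) ≈ -18.02 is typically negative for small/moderate x (Li(x) overestimates), though Littlewood's theorem shows this sign changes infinitely often.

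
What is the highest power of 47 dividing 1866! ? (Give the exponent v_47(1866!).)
v_47(1866!) = 39

Legendre's formula: v_p(n!) = Σ_{k ≥ 1} ⌊n / p^k⌋. For p = 47, n = 1866, the terms are:
  ⌊1866/47^1⌋ = ⌊1866/47⌋ = 39
(the next term ⌊1866/47^2⌋ = 0, terminating the sum). Summing: v_47(1866!) = 39 = 39.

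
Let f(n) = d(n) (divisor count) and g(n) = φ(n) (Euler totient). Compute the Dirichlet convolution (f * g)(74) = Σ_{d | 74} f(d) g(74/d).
(d * φ)(74) = 114

Divisors of 74: [1, 2, 37, 74]. For each d | 74:
  d = 1: d(1) · φ(74/1) = 1 · 36 = 36
  d = 2: d(2) · φ(74/2) = 2 · 36 = 72
  d = 37: d(37) · φ(74/37) = 2 · 1 = 2
  d = 74: d(74) · φ(74/74) = 4 · 1 = 4
Summing: (d * φ)(74) = 36 + 72 + 2 + 4 = 114.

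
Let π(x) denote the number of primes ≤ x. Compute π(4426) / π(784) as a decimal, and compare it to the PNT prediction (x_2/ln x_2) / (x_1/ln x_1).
π(4426)/π(784) = 602/137 ≈ 4.3942;  PNT prediction ≈ 4.4815.

π(784) = 137 and π(4426) = 602, so π(4426)/π(784) ≈ 4.3942. The PNT-predicted ratio is (4426/ln(4426)) / (784/ln(784)) ≈ 4.4815. The two agree to within a few percent, as expected.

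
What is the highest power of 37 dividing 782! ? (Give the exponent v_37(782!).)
v_37(782!) = 21

Legendre's formula: v_p(n!) = Σ_{k ≥ 1} ⌊n / p^k⌋. For p = 37, n = 782, the terms are:
  ⌊782/37^1⌋ = ⌊782/37⌋ = 21
(the next term ⌊782/37^2⌋ = 0, terminating the sum). Summing: v_37(782!) = 21 = 21.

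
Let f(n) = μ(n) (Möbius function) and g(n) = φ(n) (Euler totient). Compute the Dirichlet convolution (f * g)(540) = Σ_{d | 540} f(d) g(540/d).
(μ * φ)(540) = 36

Divisors of 540: [1, 2, 3, 4, 5, 6, 9, 10, 12, 15, 18, 20, 27, 30, 36, 45, 54, 60, 90, 108, 135, 180, 270, 540]. For each d | 540:
  d = 1: μ(1) · φ(540/1) = 1 · 144 = 144
  d = 2: μ(2) · φ(540/2) = -1 · 72 = -72
  d = 3: μ(3) · φ(540/3) = -1 · 48 = -48
  d = 4: μ(4) · φ(540/4) = 0 · 72 = 0
  d = 5: μ(5) · φ(540/5) = -1 · 36 = -36
  d = 6: μ(6) · φ(540/6) = 1 · 24 = 24
  d = 9: μ(9) · φ(540/9) = 0 · 16 = 0
  d = 10: μ(10) · φ(540/10) = 1 · 18 = 18
  d = 12: μ(12) · φ(540/12) = 0 · 24 = 0
  d = 15: μ(15) · φ(540/15) = 1 · 12 = 12
  d = 18: μ(18) · φ(540/18) = 0 · 8 = 0
  d = 20: μ(20) · φ(540/20) = 0 · 18 = 0
  d = 27: μ(27) · φ(540/27) = 0 · 8 = 0
  d = 30: μ(30) · φ(540/30) = -1 · 6 = -6
  d = 36: μ(36) · φ(540/36) = 0 · 8 = 0
  d = 45: μ(45) · φ(540/45) = 0 · 4 = 0
  d = 54: μ(54) · φ(540/54) = 0 · 4 = 0
  d = 60: μ(60) · φ(540/60) = 0 · 6 = 0
  d = 90: μ(90) · φ(540/90) = 0 · 2 = 0
  d = 108: μ(108) · φ(540/108) = 0 · 4 = 0
  d = 135: μ(135) · φ(540/135) = 0 · 2 = 0
  d = 180: μ(180) · φ(540/180) = 0 · 2 = 0
  d = 270: μ(270) · φ(540/270) = 0 · 1 = 0
  d = 540: μ(540) · φ(540/540) = 0 · 1 = 0
Summing: (μ * φ)(540) = 144 + -72 + -48 + 0 + -36 + 24 + 0 + 18 + 0 + 12 + 0 + 0 + 0 + -6 + 0 + 0 + 0 + 0 + 0 + 0 + 0 + 0 + 0 + 0 = 36.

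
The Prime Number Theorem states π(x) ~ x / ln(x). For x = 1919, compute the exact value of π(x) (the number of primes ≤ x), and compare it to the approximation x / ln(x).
π(1919) = 293;  x/ln(x) ≈ 253.85;  relative error ≈ 13.36%.

Directly count primes up to 1919: π(1919) = 293. The PNT approximation gives 1919/ln(1919) ≈ 1919/7.55956 ≈ 253.85. Relative error (π(x) − x/ln(x)) / π(x) ≈ 13.36%; the approximation is known to undercount slightly (Li(x) is a better estimate).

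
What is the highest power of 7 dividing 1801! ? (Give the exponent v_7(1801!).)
v_7(1801!) = 298

Legendre's formula: v_p(n!) = Σ_{k ≥ 1} ⌊n / p^k⌋. For p = 7, n = 1801, the terms are:
  ⌊1801/7^1⌋ = ⌊1801/7⌋ = 257
  ⌊1801/7^2⌋ = ⌊1801/49⌋ = 36
  ⌊1801/7^3⌋ = ⌊1801/343⌋ = 5
(the next term ⌊1801/7^4⌋ = 0, terminating the sum). Summing: v_7(1801!) = 257 + 36 + 5 = 298.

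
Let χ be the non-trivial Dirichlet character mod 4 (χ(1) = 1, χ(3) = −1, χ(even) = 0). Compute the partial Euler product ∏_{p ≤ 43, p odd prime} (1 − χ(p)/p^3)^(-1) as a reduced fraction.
∏ = 53382899586415799670070183783895/55093305095879233542015487574016

The odd primes p ≤ 43 are [3, 5, 7, 11, 13, 17, 19, 23, 29, 31, 37, 41, 43]. For each, χ(p) = 1 if p ≡ 1 mod 4, χ(p) = −1 if p ≡ 3 mod 4. Taking (1 − χ(p)/p^3)^(-1) = p^3/(p^3 − χ(p)): (1 − (-1)/3^3)^(-1) · (1 − (1)/5^3)^(-1) · (1 − (-1)/7^3)^(-1) · (1 − (-1)/11^3)^(-1) · (1 − (1)/13^3)^(-1) · (1 − (1)/17^3)^(-1) · (1 − (-1)/19^3)^(-1) · (1 − (-1)/23^3)^(-1) · (1 − (1)/29^3)^(-1) · (1 − (-1)/31^3)^(-1) · (1 − (1)/37^3)^(-1) · (1 − (1)/41^3)^(-1) · (1 − (-1)/43^3)^(-1) = 53382899586415799670070183783895/55093305095879233542015487574016.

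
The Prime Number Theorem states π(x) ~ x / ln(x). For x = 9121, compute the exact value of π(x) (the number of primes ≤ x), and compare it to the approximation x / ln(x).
π(9121) = 1130;  x/ln(x) ≈ 1000.29;  relative error ≈ 11.48%.

Directly count primes up to 9121: π(9121) = 1130. The PNT approximation gives 9121/ln(9121) ≈ 9121/9.11833 ≈ 1000.29. Relative error (π(x) − x/ln(x)) / π(x) ≈ 11.48%; the approximation is known to undercount slightly (Li(x) is a better estimate).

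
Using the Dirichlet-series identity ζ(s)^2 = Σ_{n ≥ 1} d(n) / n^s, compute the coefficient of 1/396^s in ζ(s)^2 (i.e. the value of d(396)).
d(396) = 18

ζ(s)^2 = (Σ 1/m^s)(Σ 1/k^s). The coefficient of 1/n^s in the product is the number of ordered pairs (m, k) with mk = n, which equals d(n). For n = 396, divisors are [1, 2, 3, 4, 6, 9, 11, 12, 18, 22, 33, 36, 44, 66, 99, 132, 198, 396], so d(396) = 18.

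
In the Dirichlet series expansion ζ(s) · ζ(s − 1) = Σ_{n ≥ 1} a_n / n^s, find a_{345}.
σ(345) = 576

In the product (Σ m^0/m^s)(Σ k / k^s) = Σ (Σ_{d | n} d) / n^s, the coefficient of 1/n^s is σ(n) = Σ_{d | n} d. For n = 345, divisors are [1, 3, 5, 15, 23, 69, 115, 345]; summing: σ(345) = 576.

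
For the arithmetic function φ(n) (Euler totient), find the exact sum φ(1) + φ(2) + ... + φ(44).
Σ_{n ≤ 44} φ(n) = 604

Compute φ(n) for each 1 ≤ n ≤ 44: φ(1) = 1, φ(2) = 1, φ(3) = 2, φ(4) = 2, φ(5) = 4, φ(6) = 2, φ(7) = 6, φ(8) = 4, φ(9) = 6, φ(10) = 4, φ(11) = 10, φ(12) = 4, φ(13) = 12, φ(14) = 6, φ(15) = 8, φ(16) = 8, φ(17) = 16, φ(18) = 6, φ(19) = 18, φ(20) = 8, φ(21) = 12, φ(22) = 10, φ(23) = 22, φ(24) = 8, φ(25) = 20, φ(26) = 12, φ(27) = 18, φ(28) = 12, φ(29) = 28, φ(30) = 8, φ(31) = 30, φ(32) = 16, φ(33) = 20, φ(34) = 16, φ(35) = 24, φ(36) = 12, φ(37) = 36, φ(38) = 18, φ(39) = 24, φ(40) = 16, φ(41) = 40, φ(42) = 12, φ(43) = 42, φ(44) = 20. Summing all 44 values: 604. (Average order: Σ_{n ≤ x} φ(n) ~ (3/π²) x². For x = 44, (3/π²)·44² ≈ 588.47.)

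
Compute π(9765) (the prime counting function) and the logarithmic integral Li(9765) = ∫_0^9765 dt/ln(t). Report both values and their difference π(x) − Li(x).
π(9765) = 1203;  Li(9765) ≈ 1220.59;  π(x) − Li(x) ≈ -17.59.

Direct count of primes ≤ 9765 gives π(9765) = 1203. Numerical evaluation of the logarithmic integral gives Li(9765) ≈ 1220.59. The difference π(x) − Li(x) ≈ -17.59 is typically negative for small/moderate x (Li(x) overestimates), though Littlewood's theorem shows this sign changes infinitely often.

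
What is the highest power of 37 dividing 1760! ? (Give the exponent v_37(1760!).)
v_37(1760!) = 48

Legendre's formula: v_p(n!) = Σ_{k ≥ 1} ⌊n / p^k⌋. For p = 37, n = 1760, the terms are:
  ⌊1760/37^1⌋ = ⌊1760/37⌋ = 47
  ⌊1760/37^2⌋ = ⌊1760/1369⌋ = 1
(the next term ⌊1760/37^3⌋ = 0, terminating the sum). Summing: v_37(1760!) = 47 + 1 = 48.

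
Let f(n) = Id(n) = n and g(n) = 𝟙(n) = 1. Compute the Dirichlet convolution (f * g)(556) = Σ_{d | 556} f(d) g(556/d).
(Id * 𝟙)(556) = 980

Divisors of 556: [1, 2, 4, 139, 278, 556]. For each d | 556:
  d = 1: Id(1) · 𝟙(556/1) = 1 · 1 = 1
  d = 2: Id(2) · 𝟙(556/2) = 2 · 1 = 2
  d = 4: Id(4) · 𝟙(556/4) = 4 · 1 = 4
  d = 139: Id(139) · 𝟙(556/139) = 139 · 1 = 139
  d = 278: Id(278) · 𝟙(556/278) = 278 · 1 = 278
  d = 556: Id(556) · 𝟙(556/556) = 556 · 1 = 556
Summing: (Id * 𝟙)(556) = 1 + 2 + 4 + 139 + 278 + 556 = 980.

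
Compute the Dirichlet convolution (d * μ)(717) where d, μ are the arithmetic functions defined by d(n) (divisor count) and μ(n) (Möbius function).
(d * μ)(717) = 1

Divisors of 717: [1, 3, 239, 717]. For each d | 717:
  d = 1: d(1) · μ(717/1) = 1 · 1 = 1
  d = 3: d(3) · μ(717/3) = 2 · -1 = -2
  d = 239: d(239) · μ(717/239) = 2 · -1 = -2
  d = 717: d(717) · μ(717/717) = 4 · 1 = 4
Summing: (d * μ)(717) = 1 + -2 + -2 + 4 = 1.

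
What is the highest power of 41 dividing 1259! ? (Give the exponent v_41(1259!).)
v_41(1259!) = 30

Legendre's formula: v_p(n!) = Σ_{k ≥ 1} ⌊n / p^k⌋. For p = 41, n = 1259, the terms are:
  ⌊1259/41^1⌋ = ⌊1259/41⌋ = 30
(the next term ⌊1259/41^2⌋ = 0, terminating the sum). Summing: v_41(1259!) = 30 = 30.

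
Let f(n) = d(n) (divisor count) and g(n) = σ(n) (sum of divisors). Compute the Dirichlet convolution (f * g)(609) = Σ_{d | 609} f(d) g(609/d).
(d * σ)(609) = 1920

Divisors of 609: [1, 3, 7, 21, 29, 87, 203, 609]. For each d | 609:
  d = 1: d(1) · σ(609/1) = 1 · 960 = 960
  d = 3: d(3) · σ(609/3) = 2 · 240 = 480
  d = 7: d(7) · σ(609/7) = 2 · 120 = 240
  d = 21: d(21) · σ(609/21) = 4 · 30 = 120
  d = 29: d(29) · σ(609/29) = 2 · 32 = 64
  d = 87: d(87) · σ(609/87) = 4 · 8 = 32
  d = 203: d(203) · σ(609/203) = 4 · 4 = 16
  d = 609: d(609) · σ(609/609) = 8 · 1 = 8
Summing: (d * σ)(609) = 960 + 480 + 240 + 120 + 64 + 32 + 16 + 8 = 1920.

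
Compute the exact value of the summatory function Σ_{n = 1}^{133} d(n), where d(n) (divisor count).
Σ_{n ≤ 133} d(n) = 675

Compute d(n) for each 1 ≤ n ≤ 133: d(1) = 1, d(2) = 2, d(3) = 2, d(4) = 3, d(5) = 2, d(6) = 4, d(7) = 2, d(8) = 4, d(9) = 3, d(10) = 4, d(11) = 2, d(12) = 6, d(13) = 2, d(14) = 4, d(15) = 4, d(16) = 5, d(17) = 2, d(18) = 6, d(19) = 2, d(20) = 6, d(21) = 4, d(22) = 4, d(23) = 2, d(24) = 8, d(25) = 3, d(26) = 4, d(27) = 4, d(28) = 6, d(29) = 2, d(30) = 8, d(31) = 2, d(32) = 6, d(33) = 4, d(34) = 4, d(35) = 4, d(36) = 9, d(37) = 2, d(38) = 4, d(39) = 4, d(40) = 8, d(41) = 2, d(42) = 8, d(43) = 2, d(44) = 6, d(45) = 6, d(46) = 4, d(47) = 2, d(48) = 10, d(49) = 3, d(50) = 6, d(51) = 4, d(52) = 6, d(53) = 2, d(54) = 8, d(55) = 4, d(56) = 8, d(57) = 4, d(58) = 4, d(59) = 2, d(60) = 12, d(61) = 2, d(62) = 4, d(63) = 6, d(64) = 7, d(65) = 4, d(66) = 8, d(67) = 2, d(68) = 6, d(69) = 4, d(70) = 8, d(71) = 2, d(72) = 12, d(73) = 2, d(74) = 4, d(75) = 6, d(76) = 6, d(77) = 4, d(78) = 8, d(79) = 2, d(80) = 10, d(81) = 5, d(82) = 4, d(83) = 2, d(84) = 12, d(85) = 4, d(86) = 4, d(87) = 4, d(88) = 8, d(89) = 2, d(90) = 12, d(91) = 4, d(92) = 6, d(93) = 4, d(94) = 4, d(95) = 4, d(96) = 12, d(97) = 2, d(98) = 6, d(99) = 6, d(100) = 9, d(101) = 2, d(102) = 8, d(103) = 2, d(104) = 8, d(105) = 8, d(106) = 4, d(107) = 2, d(108) = 12, d(109) = 2, d(110) = 8, d(111) = 4, d(112) = 10, d(113) = 2, d(114) = 8, d(115) = 4, d(116) = 6, d(117) = 6, d(118) = 4, d(119) = 4, d(120) = 16, d(121) = 3, d(122) = 4, d(123) = 4, d(124) = 6, d(125) = 4, d(126) = 12, d(127) = 2, d(128) = 8, d(129) = 4, d(130) = 8, d(131) = 2, d(132) = 12, d(133) = 4. Summing all 133 values: 675. (Dirichlet's divisor formula: Σ_{n ≤ x} d(n) = x ln(x) + (2γ − 1) x + O(√x). For x = 133, the asymptotic estimate is ≈ 670.96.)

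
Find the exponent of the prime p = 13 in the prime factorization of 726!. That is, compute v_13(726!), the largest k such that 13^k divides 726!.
v_13(726!) = 59

Legendre's formula: v_p(n!) = Σ_{k ≥ 1} ⌊n / p^k⌋. For p = 13, n = 726, the terms are:
  ⌊726/13^1⌋ = ⌊726/13⌋ = 55
  ⌊726/13^2⌋ = ⌊726/169⌋ = 4
(the next term ⌊726/13^3⌋ = 0, terminating the sum). Summing: v_13(726!) = 55 + 4 = 59.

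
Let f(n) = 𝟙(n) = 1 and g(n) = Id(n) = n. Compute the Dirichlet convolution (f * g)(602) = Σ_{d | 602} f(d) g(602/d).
(𝟙 * Id)(602) = 1056

Divisors of 602: [1, 2, 7, 14, 43, 86, 301, 602]. For each d | 602:
  d = 1: 𝟙(1) · Id(602/1) = 1 · 602 = 602
  d = 2: 𝟙(2) · Id(602/2) = 1 · 301 = 301
  d = 7: 𝟙(7) · Id(602/7) = 1 · 86 = 86
  d = 14: 𝟙(14) · Id(602/14) = 1 · 43 = 43
  d = 43: 𝟙(43) · Id(602/43) = 1 · 14 = 14
  d = 86: 𝟙(86) · Id(602/86) = 1 · 7 = 7
  d = 301: 𝟙(301) · Id(602/301) = 1 · 2 = 2
  d = 602: 𝟙(602) · Id(602/602) = 1 · 1 = 1
Summing: (𝟙 * Id)(602) = 602 + 301 + 86 + 43 + 14 + 7 + 2 + 1 = 1056.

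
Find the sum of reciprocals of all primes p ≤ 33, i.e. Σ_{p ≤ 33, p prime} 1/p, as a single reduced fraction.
Σ 1/p = 314016924901/200560490130

π(33) = 11, so the primes ≤ 33 are [2, 3, 5, 7, 11, 13, 17, 19, 23, 29, 31]. Summing 1/p over these primes: 314016924901/200560490130 ≈ 1.5657. Mertens estimate ln ln(33) + 0.2615 ≈ 1.5133.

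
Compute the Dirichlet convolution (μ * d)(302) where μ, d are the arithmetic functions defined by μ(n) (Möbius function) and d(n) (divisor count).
(μ * d)(302) = 1

Divisors of 302: [1, 2, 151, 302]. For each d | 302:
  d = 1: μ(1) · d(302/1) = 1 · 4 = 4
  d = 2: μ(2) · d(302/2) = -1 · 2 = -2
  d = 151: μ(151) · d(302/151) = -1 · 2 = -2
  d = 302: μ(302) · d(302/302) = 1 · 1 = 1
Summing: (μ * d)(302) = 4 + -2 + -2 + 1 = 1.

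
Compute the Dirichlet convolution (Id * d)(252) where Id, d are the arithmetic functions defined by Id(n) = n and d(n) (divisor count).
(Id * d)(252) = 1782

Divisors of 252: [1, 2, 3, 4, 6, 7, 9, 12, 14, 18, 21, 28, 36, 42, 63, 84, 126, 252]. For each d | 252:
  d = 1: Id(1) · d(252/1) = 1 · 18 = 18
  d = 2: Id(2) · d(252/2) = 2 · 12 = 24
  d = 3: Id(3) · d(252/3) = 3 · 12 = 36
  d = 4: Id(4) · d(252/4) = 4 · 6 = 24
  d = 6: Id(6) · d(252/6) = 6 · 8 = 48
  d = 7: Id(7) · d(252/7) = 7 · 9 = 63
  d = 9: Id(9) · d(252/9) = 9 · 6 = 54
  d = 12: Id(12) · d(252/12) = 12 · 4 = 48
  d = 14: Id(14) · d(252/14) = 14 · 6 = 84
  d = 18: Id(18) · d(252/18) = 18 · 4 = 72
  d = 21: Id(21) · d(252/21) = 21 · 6 = 126
  d = 28: Id(28) · d(252/28) = 28 · 3 = 84
  d = 36: Id(36) · d(252/36) = 36 · 2 = 72
  d = 42: Id(42) · d(252/42) = 42 · 4 = 168
  d = 63: Id(63) · d(252/63) = 63 · 3 = 189
  d = 84: Id(84) · d(252/84) = 84 · 2 = 168
  d = 126: Id(126) · d(252/126) = 126 · 2 = 252
  d = 252: Id(252) · d(252/252) = 252 · 1 = 252
Summing: (Id * d)(252) = 18 + 24 + 36 + 24 + 48 + 63 + 54 + 48 + 84 + 72 + 126 + 84 + 72 + 168 + 189 + 168 + 252 + 252 = 1782.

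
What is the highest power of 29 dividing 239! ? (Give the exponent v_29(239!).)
v_29(239!) = 8

Legendre's formula: v_p(n!) = Σ_{k ≥ 1} ⌊n / p^k⌋. For p = 29, n = 239, the terms are:
  ⌊239/29^1⌋ = ⌊239/29⌋ = 8
(the next term ⌊239/29^2⌋ = 0, terminating the sum). Summing: v_29(239!) = 8 = 8.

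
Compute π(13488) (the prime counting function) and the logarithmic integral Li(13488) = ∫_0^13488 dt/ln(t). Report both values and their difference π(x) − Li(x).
π(13488) = 1599;  Li(13488) ≈ 1618.52;  π(x) − Li(x) ≈ -19.52.

Direct count of primes ≤ 13488 gives π(13488) = 1599. Numerical evaluation of the logarithmic integral gives Li(13488) ≈ 1618.52. The difference π(x) − Li(x) ≈ -19.52 is typically negative for small/moderate x (Li(x) overestimates), though Littlewood's theorem shows this sign changes infinitely often.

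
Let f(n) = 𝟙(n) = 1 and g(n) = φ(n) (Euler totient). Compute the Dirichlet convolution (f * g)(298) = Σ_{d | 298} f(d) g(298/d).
(𝟙 * φ)(298) = 298

Divisors of 298: [1, 2, 149, 298]. For each d | 298:
  d = 1: 𝟙(1) · φ(298/1) = 1 · 148 = 148
  d = 2: 𝟙(2) · φ(298/2) = 1 · 148 = 148
  d = 149: 𝟙(149) · φ(298/149) = 1 · 1 = 1
  d = 298: 𝟙(298) · φ(298/298) = 1 · 1 = 1
Summing: (𝟙 * φ)(298) = 148 + 148 + 1 + 1 = 298.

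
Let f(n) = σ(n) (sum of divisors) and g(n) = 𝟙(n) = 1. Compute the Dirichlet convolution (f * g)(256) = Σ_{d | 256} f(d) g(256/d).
(σ * 𝟙)(256) = 1013

Divisors of 256: [1, 2, 4, 8, 16, 32, 64, 128, 256]. For each d | 256:
  d = 1: σ(1) · 𝟙(256/1) = 1 · 1 = 1
  d = 2: σ(2) · 𝟙(256/2) = 3 · 1 = 3
  d = 4: σ(4) · 𝟙(256/4) = 7 · 1 = 7
  d = 8: σ(8) · 𝟙(256/8) = 15 · 1 = 15
  d = 16: σ(16) · 𝟙(256/16) = 31 · 1 = 31
  d = 32: σ(32) · 𝟙(256/32) = 63 · 1 = 63
  d = 64: σ(64) · 𝟙(256/64) = 127 · 1 = 127
  d = 128: σ(128) · 𝟙(256/128) = 255 · 1 = 255
  d = 256: σ(256) · 𝟙(256/256) = 511 · 1 = 511
Summing: (σ * 𝟙)(256) = 1 + 3 + 7 + 15 + 31 + 63 + 127 + 255 + 511 = 1013.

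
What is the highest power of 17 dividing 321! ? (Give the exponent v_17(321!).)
v_17(321!) = 19

Legendre's formula: v_p(n!) = Σ_{k ≥ 1} ⌊n / p^k⌋. For p = 17, n = 321, the terms are:
  ⌊321/17^1⌋ = ⌊321/17⌋ = 18
  ⌊321/17^2⌋ = ⌊321/289⌋ = 1
(the next term ⌊321/17^3⌋ = 0, terminating the sum). Summing: v_17(321!) = 18 + 1 = 19.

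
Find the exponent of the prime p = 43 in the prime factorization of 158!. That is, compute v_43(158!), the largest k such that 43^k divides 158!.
v_43(158!) = 3

Legendre's formula: v_p(n!) = Σ_{k ≥ 1} ⌊n / p^k⌋. For p = 43, n = 158, the terms are:
  ⌊158/43^1⌋ = ⌊158/43⌋ = 3
(the next term ⌊158/43^2⌋ = 0, terminating the sum). Summing: v_43(158!) = 3 = 3.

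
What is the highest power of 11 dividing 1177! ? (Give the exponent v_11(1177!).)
v_11(1177!) = 116

Legendre's formula: v_p(n!) = Σ_{k ≥ 1} ⌊n / p^k⌋. For p = 11, n = 1177, the terms are:
  ⌊1177/11^1⌋ = ⌊1177/11⌋ = 107
  ⌊1177/11^2⌋ = ⌊1177/121⌋ = 9
(the next term ⌊1177/11^3⌋ = 0, terminating the sum). Summing: v_11(1177!) = 107 + 9 = 116.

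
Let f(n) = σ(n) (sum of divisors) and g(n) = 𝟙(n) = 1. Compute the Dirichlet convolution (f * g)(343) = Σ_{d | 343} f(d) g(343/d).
(σ * 𝟙)(343) = 466

Divisors of 343: [1, 7, 49, 343]. For each d | 343:
  d = 1: σ(1) · 𝟙(343/1) = 1 · 1 = 1
  d = 7: σ(7) · 𝟙(343/7) = 8 · 1 = 8
  d = 49: σ(49) · 𝟙(343/49) = 57 · 1 = 57
  d = 343: σ(343) · 𝟙(343/343) = 400 · 1 = 400
Summing: (σ * 𝟙)(343) = 1 + 8 + 57 + 400 = 466.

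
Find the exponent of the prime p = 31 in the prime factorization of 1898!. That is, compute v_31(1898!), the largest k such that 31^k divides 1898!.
v_31(1898!) = 62

Legendre's formula: v_p(n!) = Σ_{k ≥ 1} ⌊n / p^k⌋. For p = 31, n = 1898, the terms are:
  ⌊1898/31^1⌋ = ⌊1898/31⌋ = 61
  ⌊1898/31^2⌋ = ⌊1898/961⌋ = 1
(the next term ⌊1898/31^3⌋ = 0, terminating the sum). Summing: v_31(1898!) = 61 + 1 = 62.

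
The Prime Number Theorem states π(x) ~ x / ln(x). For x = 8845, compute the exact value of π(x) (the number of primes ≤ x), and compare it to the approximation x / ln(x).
π(8845) = 1102;  x/ln(x) ≈ 973.30;  relative error ≈ 11.68%.

Directly count primes up to 8845: π(8845) = 1102. The PNT approximation gives 8845/ln(8845) ≈ 8845/9.08761 ≈ 973.30. Relative error (π(x) − x/ln(x)) / π(x) ≈ 11.68%; the approximation is known to undercount slightly (Li(x) is a better estimate).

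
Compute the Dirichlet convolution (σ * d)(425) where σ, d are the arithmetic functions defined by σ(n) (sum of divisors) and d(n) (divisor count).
(σ * d)(425) = 920

Divisors of 425: [1, 5, 17, 25, 85, 425]. For each d | 425:
  d = 1: σ(1) · d(425/1) = 1 · 6 = 6
  d = 5: σ(5) · d(425/5) = 6 · 4 = 24
  d = 17: σ(17) · d(425/17) = 18 · 3 = 54
  d = 25: σ(25) · d(425/25) = 31 · 2 = 62
  d = 85: σ(85) · d(425/85) = 108 · 2 = 216
  d = 425: σ(425) · d(425/425) = 558 · 1 = 558
Summing: (σ * d)(425) = 6 + 24 + 54 + 62 + 216 + 558 = 920.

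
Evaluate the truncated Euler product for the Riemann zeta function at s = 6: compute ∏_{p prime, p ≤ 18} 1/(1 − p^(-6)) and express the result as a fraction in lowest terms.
∏ = 3816568575537013278125/3751506094174038687744

The primes p ≤ 18 are [2, 3, 5, 7, 11, 13, 17]. For each prime, (1 − 1/p^6)^(-1) = p^6 / (p^6 − 1). The product is (1 − 1/2^6)^(-1), (1 − 1/3^6)^(-1), (1 − 1/5^6)^(-1), (1 − 1/7^6)^(-1), (1 − 1/11^6)^(-1), (1 − 1/13^6)^(-1), (1 − 1/17^6)^(-1) = ∏ p^6 / (p^6 − 1) = 3816568575537013278125/3751506094174038687744.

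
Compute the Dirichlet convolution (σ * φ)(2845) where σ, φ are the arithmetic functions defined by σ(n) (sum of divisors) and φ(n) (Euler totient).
(σ * φ)(2845) = 11380

Divisors of 2845: [1, 5, 569, 2845]. For each d | 2845:
  d = 1: σ(1) · φ(2845/1) = 1 · 2272 = 2272
  d = 5: σ(5) · φ(2845/5) = 6 · 568 = 3408
  d = 569: σ(569) · φ(2845/569) = 570 · 4 = 2280
  d = 2845: σ(2845) · φ(2845/2845) = 3420 · 1 = 3420
Summing: (σ * φ)(2845) = 2272 + 3408 + 2280 + 3420 = 11380.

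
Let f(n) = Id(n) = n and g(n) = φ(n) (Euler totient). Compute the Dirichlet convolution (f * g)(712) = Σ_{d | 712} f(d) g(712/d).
(Id * φ)(712) = 3540

Divisors of 712: [1, 2, 4, 8, 89, 178, 356, 712]. For each d | 712:
  d = 1: Id(1) · φ(712/1) = 1 · 352 = 352
  d = 2: Id(2) · φ(712/2) = 2 · 176 = 352
  d = 4: Id(4) · φ(712/4) = 4 · 88 = 352
  d = 8: Id(8) · φ(712/8) = 8 · 88 = 704
  d = 89: Id(89) · φ(712/89) = 89 · 4 = 356
  d = 178: Id(178) · φ(712/178) = 178 · 2 = 356
  d = 356: Id(356) · φ(712/356) = 356 · 1 = 356
  d = 712: Id(712) · φ(712/712) = 712 · 1 = 712
Summing: (Id * φ)(712) = 352 + 352 + 352 + 704 + 356 + 356 + 356 + 712 = 3540.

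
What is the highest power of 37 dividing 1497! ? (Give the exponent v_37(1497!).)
v_37(1497!) = 41

Legendre's formula: v_p(n!) = Σ_{k ≥ 1} ⌊n / p^k⌋. For p = 37, n = 1497, the terms are:
  ⌊1497/37^1⌋ = ⌊1497/37⌋ = 40
  ⌊1497/37^2⌋ = ⌊1497/1369⌋ = 1
(the next term ⌊1497/37^3⌋ = 0, terminating the sum). Summing: v_37(1497!) = 40 + 1 = 41.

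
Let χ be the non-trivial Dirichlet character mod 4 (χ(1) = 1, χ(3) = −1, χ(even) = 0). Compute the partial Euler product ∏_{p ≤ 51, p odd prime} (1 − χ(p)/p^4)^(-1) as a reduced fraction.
∏ = 424022009220093808147330044599350686845258380222853/428762185161728930691534489551822091105495385374720

The odd primes p ≤ 51 are [3, 5, 7, 11, 13, 17, 19, 23, 29, 31, 37, 41, 43, 47]. For each, χ(p) = 1 if p ≡ 1 mod 4, χ(p) = −1 if p ≡ 3 mod 4. Taking (1 − χ(p)/p^4)^(-1) = p^4/(p^4 − χ(p)): (1 − (-1)/3^4)^(-1) · (1 − (1)/5^4)^(-1) · (1 − (-1)/7^4)^(-1) · (1 − (-1)/11^4)^(-1) · (1 − (1)/13^4)^(-1) · (1 − (1)/17^4)^(-1) · (1 − (-1)/19^4)^(-1) · (1 − (-1)/23^4)^(-1) · (1 − (1)/29^4)^(-1) · (1 − (-1)/31^4)^(-1) · (1 − (1)/37^4)^(-1) · (1 − (1)/41^4)^(-1) · (1 − (-1)/43^4)^(-1) · (1 − (-1)/47^4)^(-1) = 424022009220093808147330044599350686845258380222853/428762185161728930691534489551822091105495385374720.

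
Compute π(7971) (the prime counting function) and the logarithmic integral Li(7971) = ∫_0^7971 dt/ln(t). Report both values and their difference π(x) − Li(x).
π(7971) = 1006;  Li(7971) ≈ 1023.19;  π(x) − Li(x) ≈ -17.19.

Direct count of primes ≤ 7971 gives π(7971) = 1006. Numerical evaluation of the logarithmic integral gives Li(7971) ≈ 1023.19. The difference π(x) − Li(x) ≈ -17.19 is typically negative for small/moderate x (Li(x) overestimates), though Littlewood's theorem shows this sign changes infinitely often.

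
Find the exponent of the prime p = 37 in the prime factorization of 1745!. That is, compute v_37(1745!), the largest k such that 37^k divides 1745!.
v_37(1745!) = 48

Legendre's formula: v_p(n!) = Σ_{k ≥ 1} ⌊n / p^k⌋. For p = 37, n = 1745, the terms are:
  ⌊1745/37^1⌋ = ⌊1745/37⌋ = 47
  ⌊1745/37^2⌋ = ⌊1745/1369⌋ = 1
(the next term ⌊1745/37^3⌋ = 0, terminating the sum). Summing: v_37(1745!) = 47 + 1 = 48.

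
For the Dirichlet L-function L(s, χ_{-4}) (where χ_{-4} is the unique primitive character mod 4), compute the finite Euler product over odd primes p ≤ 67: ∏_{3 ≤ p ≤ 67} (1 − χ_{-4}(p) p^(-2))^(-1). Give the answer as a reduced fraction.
∏ = 186965264422467473784849459249589/204088016612535111254016000000000

The odd primes p ≤ 67 are [3, 5, 7, 11, 13, 17, 19, 23, 29, 31, 37, 41, 43, 47, 53, 59, 61, 67]. For each, χ(p) = 1 if p ≡ 1 mod 4, χ(p) = −1 if p ≡ 3 mod 4. Taking (1 − χ(p)/p^2)^(-1) = p^2/(p^2 − χ(p)): (1 − (-1)/3^2)^(-1) · (1 − (1)/5^2)^(-1) · (1 − (-1)/7^2)^(-1) · (1 − (-1)/11^2)^(-1) · (1 − (1)/13^2)^(-1) · (1 − (1)/17^2)^(-1) · (1 − (-1)/19^2)^(-1) · (1 − (-1)/23^2)^(-1) · (1 − (1)/29^2)^(-1) · (1 − (-1)/31^2)^(-1) · (1 − (1)/37^2)^(-1) · (1 − (1)/41^2)^(-1) · (1 − (-1)/43^2)^(-1) · (1 − (-1)/47^2)^(-1) · (1 − (1)/53^2)^(-1) · (1 − (-1)/59^2)^(-1) · (1 − (1)/61^2)^(-1) · (1 − (-1)/67^2)^(-1) = 186965264422467473784849459249589/204088016612535111254016000000000.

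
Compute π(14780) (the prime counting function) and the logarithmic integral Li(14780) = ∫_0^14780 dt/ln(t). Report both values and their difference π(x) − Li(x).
π(14780) = 1732;  Li(14780) ≈ 1753.73;  π(x) − Li(x) ≈ -21.73.

Direct count of primes ≤ 14780 gives π(14780) = 1732. Numerical evaluation of the logarithmic integral gives Li(14780) ≈ 1753.73. The difference π(x) − Li(x) ≈ -21.73 is typically negative for small/moderate x (Li(x) overestimates), though Littlewood's theorem shows this sign changes infinitely often.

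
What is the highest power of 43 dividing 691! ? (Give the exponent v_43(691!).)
v_43(691!) = 16

Legendre's formula: v_p(n!) = Σ_{k ≥ 1} ⌊n / p^k⌋. For p = 43, n = 691, the terms are:
  ⌊691/43^1⌋ = ⌊691/43⌋ = 16
(the next term ⌊691/43^2⌋ = 0, terminating the sum). Summing: v_43(691!) = 16 = 16.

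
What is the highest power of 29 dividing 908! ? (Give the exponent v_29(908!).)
v_29(908!) = 32

Legendre's formula: v_p(n!) = Σ_{k ≥ 1} ⌊n / p^k⌋. For p = 29, n = 908, the terms are:
  ⌊908/29^1⌋ = ⌊908/29⌋ = 31
  ⌊908/29^2⌋ = ⌊908/841⌋ = 1
(the next term ⌊908/29^3⌋ = 0, terminating the sum). Summing: v_29(908!) = 31 + 1 = 32.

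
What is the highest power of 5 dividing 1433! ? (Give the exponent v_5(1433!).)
v_5(1433!) = 356

Legendre's formula: v_p(n!) = Σ_{k ≥ 1} ⌊n / p^k⌋. For p = 5, n = 1433, the terms are:
  ⌊1433/5^1⌋ = ⌊1433/5⌋ = 286
  ⌊1433/5^2⌋ = ⌊1433/25⌋ = 57
  ⌊1433/5^3⌋ = ⌊1433/125⌋ = 11
  ⌊1433/5^4⌋ = ⌊1433/625⌋ = 2
(the next term ⌊1433/5^5⌋ = 0, terminating the sum). Summing: v_5(1433!) = 286 + 57 + 11 + 2 = 356.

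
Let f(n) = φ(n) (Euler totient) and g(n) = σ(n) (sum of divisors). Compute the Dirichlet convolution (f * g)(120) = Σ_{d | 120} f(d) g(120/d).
(φ * σ)(120) = 1920

Divisors of 120: [1, 2, 3, 4, 5, 6, 8, 10, 12, 15, 20, 24, 30, 40, 60, 120]. For each d | 120:
  d = 1: φ(1) · σ(120/1) = 1 · 360 = 360
  d = 2: φ(2) · σ(120/2) = 1 · 168 = 168
  d = 3: φ(3) · σ(120/3) = 2 · 90 = 180
  d = 4: φ(4) · σ(120/4) = 2 · 72 = 144
  d = 5: φ(5) · σ(120/5) = 4 · 60 = 240
  d = 6: φ(6) · σ(120/6) = 2 · 42 = 84
  d = 8: φ(8) · σ(120/8) = 4 · 24 = 96
  d = 10: φ(10) · σ(120/10) = 4 · 28 = 112
  d = 12: φ(12) · σ(120/12) = 4 · 18 = 72
  d = 15: φ(15) · σ(120/15) = 8 · 15 = 120
  d = 20: φ(20) · σ(120/20) = 8 · 12 = 96
  d = 24: φ(24) · σ(120/24) = 8 · 6 = 48
  d = 30: φ(30) · σ(120/30) = 8 · 7 = 56
  d = 40: φ(40) · σ(120/40) = 16 · 4 = 64
  d = 60: φ(60) · σ(120/60) = 16 · 3 = 48
  d = 120: φ(120) · σ(120/120) = 32 · 1 = 32
Summing: (φ * σ)(120) = 360 + 168 + 180 + 144 + 240 + 84 + 96 + 112 + 72 + 120 + 96 + 48 + 56 + 64 + 48 + 32 = 1920.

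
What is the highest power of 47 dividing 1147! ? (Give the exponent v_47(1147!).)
v_47(1147!) = 24

Legendre's formula: v_p(n!) = Σ_{k ≥ 1} ⌊n / p^k⌋. For p = 47, n = 1147, the terms are:
  ⌊1147/47^1⌋ = ⌊1147/47⌋ = 24
(the next term ⌊1147/47^2⌋ = 0, terminating the sum). Summing: v_47(1147!) = 24 = 24.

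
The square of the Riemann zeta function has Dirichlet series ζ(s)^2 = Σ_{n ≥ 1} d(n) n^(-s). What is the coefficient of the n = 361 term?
d(361) = 3

ζ(s)^2 = (Σ 1/m^s)(Σ 1/k^s). The coefficient of 1/n^s in the product is the number of ordered pairs (m, k) with mk = n, which equals d(n). For n = 361, divisors are [1, 19, 361], so d(361) = 3.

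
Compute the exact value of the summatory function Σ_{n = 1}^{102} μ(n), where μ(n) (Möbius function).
Σ_{n ≤ 102} μ(n) = -1

Compute μ(n) for each 1 ≤ n ≤ 102: μ(1) = 1, μ(2) = -1, μ(3) = -1, μ(4) = 0, μ(5) = -1, μ(6) = 1, μ(7) = -1, μ(8) = 0, μ(9) = 0, μ(10) = 1, μ(11) = -1, μ(12) = 0, μ(13) = -1, μ(14) = 1, μ(15) = 1, μ(16) = 0, μ(17) = -1, μ(18) = 0, μ(19) = -1, μ(20) = 0, μ(21) = 1, μ(22) = 1, μ(23) = -1, μ(24) = 0, μ(25) = 0, μ(26) = 1, μ(27) = 0, μ(28) = 0, μ(29) = -1, μ(30) = -1, μ(31) = -1, μ(32) = 0, μ(33) = 1, μ(34) = 1, μ(35) = 1, μ(36) = 0, μ(37) = -1, μ(38) = 1, μ(39) = 1, μ(40) = 0, μ(41) = -1, μ(42) = -1, μ(43) = -1, μ(44) = 0, μ(45) = 0, μ(46) = 1, μ(47) = -1, μ(48) = 0, μ(49) = 0, μ(50) = 0, μ(51) = 1, μ(52) = 0, μ(53) = -1, μ(54) = 0, μ(55) = 1, μ(56) = 0, μ(57) = 1, μ(58) = 1, μ(59) = -1, μ(60) = 0, μ(61) = -1, μ(62) = 1, μ(63) = 0, μ(64) = 0, μ(65) = 1, μ(66) = -1, μ(67) = -1, μ(68) = 0, μ(69) = 1, μ(70) = -1, μ(71) = -1, μ(72) = 0, μ(73) = -1, μ(74) = 1, μ(75) = 0, μ(76) = 0, μ(77) = 1, μ(78) = -1, μ(79) = -1, μ(80) = 0, μ(81) = 0, μ(82) = 1, μ(83) = -1, μ(84) = 0, μ(85) = 1, μ(86) = 1, μ(87) = 1, μ(88) = 0, μ(89) = -1, μ(90) = 0, μ(91) = 1, μ(92) = 0, μ(93) = 1, μ(94) = 1, μ(95) = 1, μ(96) = 0, μ(97) = -1, μ(98) = 0, μ(99) = 0, μ(100) = 0, μ(101) = -1, μ(102) = -1. Summing all 102 values: -1. (Mertens function M(x) = Σ_{n ≤ x} μ(n); on average M(x) should be small (PNT ⟺ M(x) = o(x)).)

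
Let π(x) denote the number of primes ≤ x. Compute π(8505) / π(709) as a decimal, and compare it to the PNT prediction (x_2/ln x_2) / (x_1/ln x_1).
π(8505)/π(709) = 1060/127 ≈ 8.3465;  PNT prediction ≈ 8.7019.

π(709) = 127 and π(8505) = 1060, so π(8505)/π(709) ≈ 8.3465. The PNT-predicted ratio is (8505/ln(8505)) / (709/ln(709)) ≈ 8.7019. The two agree to within a few percent, as expected.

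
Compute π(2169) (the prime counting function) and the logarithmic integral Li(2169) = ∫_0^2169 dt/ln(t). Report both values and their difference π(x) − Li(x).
π(2169) = 326;  Li(2169) ≈ 336.92;  π(x) − Li(x) ≈ -10.92.

Direct count of primes ≤ 2169 gives π(2169) = 326. Numerical evaluation of the logarithmic integral gives Li(2169) ≈ 336.92. The difference π(x) − Li(x) ≈ -10.92 is typically negative for small/moderate x (Li(x) overestimates), though Littlewood's theorem shows this sign changes infinitely often.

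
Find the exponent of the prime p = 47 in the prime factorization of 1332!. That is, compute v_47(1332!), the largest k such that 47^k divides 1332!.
v_47(1332!) = 28

Legendre's formula: v_p(n!) = Σ_{k ≥ 1} ⌊n / p^k⌋. For p = 47, n = 1332, the terms are:
  ⌊1332/47^1⌋ = ⌊1332/47⌋ = 28
(the next term ⌊1332/47^2⌋ = 0, terminating the sum). Summing: v_47(1332!) = 28 = 28.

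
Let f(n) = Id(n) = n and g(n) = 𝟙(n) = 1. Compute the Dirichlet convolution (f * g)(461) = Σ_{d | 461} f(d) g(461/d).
(Id * 𝟙)(461) = 462

Divisors of 461: [1, 461]. For each d | 461:
  d = 1: Id(1) · 𝟙(461/1) = 1 · 1 = 1
  d = 461: Id(461) · 𝟙(461/461) = 461 · 1 = 461
Summing: (Id * 𝟙)(461) = 1 + 461 = 462.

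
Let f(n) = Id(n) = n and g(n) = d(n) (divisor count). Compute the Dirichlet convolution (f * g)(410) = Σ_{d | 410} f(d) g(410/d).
(Id * d)(410) = 1204

Divisors of 410: [1, 2, 5, 10, 41, 82, 205, 410]. For each d | 410:
  d = 1: Id(1) · d(410/1) = 1 · 8 = 8
  d = 2: Id(2) · d(410/2) = 2 · 4 = 8
  d = 5: Id(5) · d(410/5) = 5 · 4 = 20
  d = 10: Id(10) · d(410/10) = 10 · 2 = 20
  d = 41: Id(41) · d(410/41) = 41 · 4 = 164
  d = 82: Id(82) · d(410/82) = 82 · 2 = 164
  d = 205: Id(205) · d(410/205) = 205 · 2 = 410
  d = 410: Id(410) · d(410/410) = 410 · 1 = 410
Summing: (Id * d)(410) = 8 + 8 + 20 + 20 + 164 + 164 + 410 + 410 = 1204.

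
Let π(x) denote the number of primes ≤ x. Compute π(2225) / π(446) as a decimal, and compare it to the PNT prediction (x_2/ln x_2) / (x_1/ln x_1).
π(2225)/π(446) = 331/86 ≈ 3.8488;  PNT prediction ≈ 3.9485.

π(446) = 86 and π(2225) = 331, so π(2225)/π(446) ≈ 3.8488. The PNT-predicted ratio is (2225/ln(2225)) / (446/ln(446)) ≈ 3.9485. The two agree to within a few percent, as expected.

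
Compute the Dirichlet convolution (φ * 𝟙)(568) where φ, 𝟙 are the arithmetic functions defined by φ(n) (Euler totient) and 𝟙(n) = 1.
(φ * 𝟙)(568) = 568

Divisors of 568: [1, 2, 4, 8, 71, 142, 284, 568]. For each d | 568:
  d = 1: φ(1) · 𝟙(568/1) = 1 · 1 = 1
  d = 2: φ(2) · 𝟙(568/2) = 1 · 1 = 1
  d = 4: φ(4) · 𝟙(568/4) = 2 · 1 = 2
  d = 8: φ(8) · 𝟙(568/8) = 4 · 1 = 4
  d = 71: φ(71) · 𝟙(568/71) = 70 · 1 = 70
  d = 142: φ(142) · 𝟙(568/142) = 70 · 1 = 70
  d = 284: φ(284) · 𝟙(568/284) = 140 · 1 = 140
  d = 568: φ(568) · 𝟙(568/568) = 280 · 1 = 280
Summing: (φ * 𝟙)(568) = 1 + 1 + 2 + 4 + 70 + 70 + 140 + 280 = 568.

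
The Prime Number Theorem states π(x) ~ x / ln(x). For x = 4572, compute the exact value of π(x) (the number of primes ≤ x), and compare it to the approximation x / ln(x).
π(4572) = 619;  x/ln(x) ≈ 542.50;  relative error ≈ 12.36%.

Directly count primes up to 4572: π(4572) = 619. The PNT approximation gives 4572/ln(4572) ≈ 4572/8.42771 ≈ 542.50. Relative error (π(x) − x/ln(x)) / π(x) ≈ 12.36%; the approximation is known to undercount slightly (Li(x) is a better estimate).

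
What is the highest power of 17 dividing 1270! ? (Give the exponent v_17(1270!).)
v_17(1270!) = 78

Legendre's formula: v_p(n!) = Σ_{k ≥ 1} ⌊n / p^k⌋. For p = 17, n = 1270, the terms are:
  ⌊1270/17^1⌋ = ⌊1270/17⌋ = 74
  ⌊1270/17^2⌋ = ⌊1270/289⌋ = 4
(the next term ⌊1270/17^3⌋ = 0, terminating the sum). Summing: v_17(1270!) = 74 + 4 = 78.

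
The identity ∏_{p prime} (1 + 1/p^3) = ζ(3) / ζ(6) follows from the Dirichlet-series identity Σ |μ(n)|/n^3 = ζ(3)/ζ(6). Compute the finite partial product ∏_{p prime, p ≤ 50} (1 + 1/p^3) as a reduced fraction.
∏ = 8015182591485824614015950466842624/6783810016842653083409665472454505

The primes p ≤ 50 are [2, 3, 5, 7, 11, 13, 17, 19, 23, 29, 31, 37, 41, 43, 47]. For each, (1 + 1/p^3) = (p^3 + 1)/p^3. Multiplying these fractions over p ∈ [2, 3, 5, 7, 11, 13, 17, 19, 23, 29, 31, 37, 41, 43, 47] gives 8015182591485824614015950466842624/6783810016842653083409665472454505. (In the limit P → ∞ this tends to ζ(3)/ζ(6).)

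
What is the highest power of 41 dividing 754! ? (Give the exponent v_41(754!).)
v_41(754!) = 18

Legendre's formula: v_p(n!) = Σ_{k ≥ 1} ⌊n / p^k⌋. For p = 41, n = 754, the terms are:
  ⌊754/41^1⌋ = ⌊754/41⌋ = 18
(the next term ⌊754/41^2⌋ = 0, terminating the sum). Summing: v_41(754!) = 18 = 18.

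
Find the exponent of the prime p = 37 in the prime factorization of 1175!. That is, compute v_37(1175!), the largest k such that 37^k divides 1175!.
v_37(1175!) = 31

Legendre's formula: v_p(n!) = Σ_{k ≥ 1} ⌊n / p^k⌋. For p = 37, n = 1175, the terms are:
  ⌊1175/37^1⌋ = ⌊1175/37⌋ = 31
(the next term ⌊1175/37^2⌋ = 0, terminating the sum). Summing: v_37(1175!) = 31 = 31.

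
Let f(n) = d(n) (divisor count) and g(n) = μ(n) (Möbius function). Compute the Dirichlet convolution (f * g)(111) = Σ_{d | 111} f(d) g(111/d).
(d * μ)(111) = 1

Divisors of 111: [1, 3, 37, 111]. For each d | 111:
  d = 1: d(1) · μ(111/1) = 1 · 1 = 1
  d = 3: d(3) · μ(111/3) = 2 · -1 = -2
  d = 37: d(37) · μ(111/37) = 2 · -1 = -2
  d = 111: d(111) · μ(111/111) = 4 · 1 = 4
Summing: (d * μ)(111) = 1 + -2 + -2 + 4 = 1.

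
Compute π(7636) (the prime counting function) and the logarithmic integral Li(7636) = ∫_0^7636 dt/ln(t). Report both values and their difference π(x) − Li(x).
π(7636) = 968;  Li(7636) ≈ 985.81;  π(x) − Li(x) ≈ -17.81.

Direct count of primes ≤ 7636 gives π(7636) = 968. Numerical evaluation of the logarithmic integral gives Li(7636) ≈ 985.81. The difference π(x) − Li(x) ≈ -17.81 is typically negative for small/moderate x (Li(x) overestimates), though Littlewood's theorem shows this sign changes infinitely often.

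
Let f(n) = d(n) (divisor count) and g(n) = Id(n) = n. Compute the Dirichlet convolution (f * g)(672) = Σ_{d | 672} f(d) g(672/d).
(d * Id)(672) = 5400

Divisors of 672: [1, 2, 3, 4, 6, 7, 8, 12, 14, 16, 21, 24, 28, 32, 42, 48, 56, 84, 96, 112, 168, 224, 336, 672]. For each d | 672:
  d = 1: d(1) · Id(672/1) = 1 · 672 = 672
  d = 2: d(2) · Id(672/2) = 2 · 336 = 672
  d = 3: d(3) · Id(672/3) = 2 · 224 = 448
  d = 4: d(4) · Id(672/4) = 3 · 168 = 504
  d = 6: d(6) · Id(672/6) = 4 · 112 = 448
  d = 7: d(7) · Id(672/7) = 2 · 96 = 192
  d = 8: d(8) · Id(672/8) = 4 · 84 = 336
  d = 12: d(12) · Id(672/12) = 6 · 56 = 336
  d = 14: d(14) · Id(672/14) = 4 · 48 = 192
  d = 16: d(16) · Id(672/16) = 5 · 42 = 210
  d = 21: d(21) · Id(672/21) = 4 · 32 = 128
  d = 24: d(24) · Id(672/24) = 8 · 28 = 224
  d = 28: d(28) · Id(672/28) = 6 · 24 = 144
  d = 32: d(32) · Id(672/32) = 6 · 21 = 126
  d = 42: d(42) · Id(672/42) = 8 · 16 = 128
  d = 48: d(48) · Id(672/48) = 10 · 14 = 140
  d = 56: d(56) · Id(672/56) = 8 · 12 = 96
  d = 84: d(84) · Id(672/84) = 12 · 8 = 96
  d = 96: d(96) · Id(672/96) = 12 · 7 = 84
  d = 112: d(112) · Id(672/112) = 10 · 6 = 60
  d = 168: d(168) · Id(672/168) = 16 · 4 = 64
  d = 224: d(224) · Id(672/224) = 12 · 3 = 36
  d = 336: d(336) · Id(672/336) = 20 · 2 = 40
  d = 672: d(672) · Id(672/672) = 24 · 1 = 24
Summing: (d * Id)(672) = 672 + 672 + 448 + 504 + 448 + 192 + 336 + 336 + 192 + 210 + 128 + 224 + 144 + 126 + 128 + 140 + 96 + 96 + 84 + 60 + 64 + 36 + 40 + 24 = 5400.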